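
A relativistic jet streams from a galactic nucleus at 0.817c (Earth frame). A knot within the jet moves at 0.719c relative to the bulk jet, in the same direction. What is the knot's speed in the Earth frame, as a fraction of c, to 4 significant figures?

Relativistic velocity addition: u = (u' + v)/(1 + u'v/c²)
= (0.719 + 0.817)/(1 + 0.719×0.817) = 1.536/1.58742 = 0.9676

u ≈ 0.9676c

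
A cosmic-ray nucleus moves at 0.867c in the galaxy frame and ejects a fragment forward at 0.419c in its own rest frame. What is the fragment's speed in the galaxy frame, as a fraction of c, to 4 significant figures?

Compose boost 2: (0.419 + 0.867)/(1 + 0.419×0.867) = 1.286/1.36327 = 0.9433

u ≈ 0.9433c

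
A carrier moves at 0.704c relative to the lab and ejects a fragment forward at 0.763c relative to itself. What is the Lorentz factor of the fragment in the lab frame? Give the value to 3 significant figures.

γ ≈ 3.35

u_lab = (0.763 + 0.704)/(1 + 0.763×0.704) = 1.467/1.53715 = 0.954362
γ = 1/√(1 − 0.954362²) = 3.35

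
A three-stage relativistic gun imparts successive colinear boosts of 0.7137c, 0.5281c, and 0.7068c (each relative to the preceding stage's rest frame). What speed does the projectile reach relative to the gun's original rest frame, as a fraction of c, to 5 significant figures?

u ≈ 0.98243c

Compose boost 2: (0.5281 + 0.7137)/(1 + 0.5281×0.7137) = 1.2418/1.376905 = 0.9018778
Compose boost 3: (0.7068 + 0.9018778)/(1 + 0.7068×0.9018778) = 1.608678/1.637447 = 0.98243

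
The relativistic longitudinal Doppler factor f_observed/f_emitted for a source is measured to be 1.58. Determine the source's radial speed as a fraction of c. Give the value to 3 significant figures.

β ≈ 0.428

f_obs/f_src = √((1+β)/(1−β)) = 1.58  ⇒  (1+β)/(1−β) = 2.4964
β = |1 − D²|/(1 + D²) = |1 − 2.4964|/(1 + 2.4964) = 0.428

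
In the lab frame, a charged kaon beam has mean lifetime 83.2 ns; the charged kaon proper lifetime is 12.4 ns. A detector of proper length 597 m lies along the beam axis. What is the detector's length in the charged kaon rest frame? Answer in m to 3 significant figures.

Time dilation ⇒ γ = Δt/τ₀ = 83.2/12.4 = 6.7097
Length contraction: L = L₀/γ = 597/6.7097 = 89.0 m

L ≈ 89.0 m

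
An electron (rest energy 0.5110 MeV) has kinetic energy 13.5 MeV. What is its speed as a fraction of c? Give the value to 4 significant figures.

β ≈ 0.9993

γ = 1 + K/(m₀c²) = 1 + 13.5/0.5110 = 27.4188
β = √(1 − 1/γ²) = 0.9993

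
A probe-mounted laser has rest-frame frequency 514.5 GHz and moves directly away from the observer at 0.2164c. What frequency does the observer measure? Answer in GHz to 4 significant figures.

f_obs ≈ 412.9 GHz

Relativistic Doppler: f_obs = f_src √((1−β)/(1+β))
= 514.5 × √(0.783600/1.21640) = 514.5 × 0.802618 = 412.9 GHz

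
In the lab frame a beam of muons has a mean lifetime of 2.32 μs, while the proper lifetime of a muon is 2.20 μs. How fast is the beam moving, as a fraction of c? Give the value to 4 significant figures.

β ≈ 0.3174

γ = Δt/τ₀ = 2.32/2.20 = 1.05455
β = √(1 − 1/γ²) = √(1 − 1/1.05455²) = 0.3174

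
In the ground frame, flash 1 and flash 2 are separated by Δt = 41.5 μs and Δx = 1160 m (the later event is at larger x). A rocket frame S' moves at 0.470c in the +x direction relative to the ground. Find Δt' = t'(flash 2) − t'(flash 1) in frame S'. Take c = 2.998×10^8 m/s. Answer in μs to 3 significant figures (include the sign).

Δt' ≈ 45.0 μs

γ = 1/√(1 − 0.470²) = 1.1329
Δt' = γ(Δt − vΔx/c²) = 1.1329 × (41.5 μs − 0.470×1160 m / (2.998×10^8 m/s))
= 1.1329 × (39.681 μs) = 45.0 μs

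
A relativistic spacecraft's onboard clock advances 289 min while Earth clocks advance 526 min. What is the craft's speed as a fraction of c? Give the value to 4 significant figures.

β ≈ 0.8355

γ = Δt/τ₀ = 526/289 = 1.82007
β = √(1 − 1/γ²) = √(1 − 1/1.82007²) = 0.8355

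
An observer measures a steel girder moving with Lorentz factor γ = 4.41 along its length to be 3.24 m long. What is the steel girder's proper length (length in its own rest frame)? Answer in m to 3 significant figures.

γ = 4.41 (given)
L₀ = γL = 4.41 × 3.24 = 14.3 m

L₀ ≈ 14.3 m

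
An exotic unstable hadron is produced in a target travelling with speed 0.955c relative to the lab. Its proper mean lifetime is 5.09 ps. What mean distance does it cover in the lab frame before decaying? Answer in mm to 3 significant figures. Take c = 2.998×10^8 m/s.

d ≈ 4.91 mm

γ = 1/√(1 − 0.955²) = 3.3715
Dilated lifetime: Δt = γτ₀ = 3.3715 × 5.09 ps = 17.161 ps
d = vΔt = 0.955c × 17.161 ps = 2.8631×10^8 m/s × 1.7161×10^-11 s = 4.91 mm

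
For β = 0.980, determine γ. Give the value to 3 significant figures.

γ ≈ 5.03

γ = 1/√(1 − β²) = 1/√(1 − 0.980²) = 1/√(0.039600) = 5.03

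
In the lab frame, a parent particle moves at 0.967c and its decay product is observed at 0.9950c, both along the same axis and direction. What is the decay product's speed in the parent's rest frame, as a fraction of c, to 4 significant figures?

Inverse velocity addition: u' = (u − v)/(1 − uv/c²)
= (0.9950 − 0.967)/(1 − 0.9950×0.967) = 0.02800/0.0378350 = 0.7401

u' ≈ 0.7401c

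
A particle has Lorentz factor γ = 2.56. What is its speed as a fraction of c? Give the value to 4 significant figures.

β = √(1 − 1/γ²) = √(1 − 1/2.56²) = √(0.847412) = 0.9205

β ≈ 0.9205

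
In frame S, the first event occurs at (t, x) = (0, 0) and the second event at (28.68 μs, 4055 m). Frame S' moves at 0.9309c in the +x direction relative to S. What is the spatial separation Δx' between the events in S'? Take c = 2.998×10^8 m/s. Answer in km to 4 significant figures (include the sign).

Δx' ≈ -10.81 km

γ = 1/√(1 − 0.9309²) = 2.73767
Δx' = γ(Δx − vΔt) = 2.73767 × (4055 m − 0.9309×(2.998×10^8 m/s)×28.68×10^-6 s)
= 2.73767 × (-3949.12 m) = -10.81 km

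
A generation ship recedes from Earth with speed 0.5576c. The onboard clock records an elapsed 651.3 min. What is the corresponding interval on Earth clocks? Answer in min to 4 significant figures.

Δt ≈ 784.6 min

γ = 1/√(1 − 0.5576²) = 1.20466
Time dilation: Δt = γτ₀ = 1.20466 × 651.3 min = 784.6 min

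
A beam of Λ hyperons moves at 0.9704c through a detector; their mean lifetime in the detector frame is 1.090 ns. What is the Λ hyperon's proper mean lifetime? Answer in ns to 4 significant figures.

γ = 1/√(1 − 0.9704²) = 4.14073
Proper time: τ₀ = Δt/γ = 1.090/4.14073 = 0.2632 ns

τ₀ ≈ 0.2632 ns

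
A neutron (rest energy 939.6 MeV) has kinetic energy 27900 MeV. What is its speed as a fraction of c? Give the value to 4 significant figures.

γ = 1 + K/(m₀c²) = 1 + 27900/939.6 = 30.6935
β = √(1 − 1/γ²) = 0.9995

β ≈ 0.9995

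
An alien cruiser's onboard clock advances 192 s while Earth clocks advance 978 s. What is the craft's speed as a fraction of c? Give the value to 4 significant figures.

γ = Δt/τ₀ = 978/192 = 5.09375
β = √(1 − 1/γ²) = √(1 − 1/5.09375²) = 0.9805

β ≈ 0.9805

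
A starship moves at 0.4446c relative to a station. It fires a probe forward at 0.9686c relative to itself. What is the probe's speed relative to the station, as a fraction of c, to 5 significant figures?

u ≈ 0.98781c

Relativistic velocity addition: u = (u' + v)/(1 + u'v/c²)
= (0.9686 + 0.4446)/(1 + 0.9686×0.4446) = 1.4132/1.430640 = 0.98781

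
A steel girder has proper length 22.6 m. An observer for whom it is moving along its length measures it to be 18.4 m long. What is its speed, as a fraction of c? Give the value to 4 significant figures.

β ≈ 0.5806

γ = L₀/L = 22.6/18.4 = 1.22826
β = √(1 − 1/γ²) = 0.5806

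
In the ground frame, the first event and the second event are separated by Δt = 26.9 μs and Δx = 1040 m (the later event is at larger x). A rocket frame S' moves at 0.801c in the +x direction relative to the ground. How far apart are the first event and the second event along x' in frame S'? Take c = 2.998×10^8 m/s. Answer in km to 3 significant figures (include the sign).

Δx' ≈ -9.05 km

γ = 1/√(1 − 0.801²) = 1.6704
Δx' = γ(Δx − vΔt) = 1.6704 × (1040 m − 0.801×(2.998×10^8 m/s)×26.9×10^-6 s)
= 1.6704 × (-5419.8 m) = -9.05 km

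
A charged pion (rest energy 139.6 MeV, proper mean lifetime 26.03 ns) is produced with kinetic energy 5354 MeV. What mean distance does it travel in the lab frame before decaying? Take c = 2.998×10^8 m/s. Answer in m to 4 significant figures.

d ≈ 307.0 m

γ = 1 + K/(m₀c²) = 1 + 5354/139.6 = 39.3524
β = √(1 − 1/γ²) = 0.999677
Dilated lifetime: γτ₀ = 39.3524 × 26.03 ns = 1024.34 ns
d = βc·γτ₀ = 0.999677 × (2.998×10^8 m/s) × 1.02434×10^-6 s = 307.0 m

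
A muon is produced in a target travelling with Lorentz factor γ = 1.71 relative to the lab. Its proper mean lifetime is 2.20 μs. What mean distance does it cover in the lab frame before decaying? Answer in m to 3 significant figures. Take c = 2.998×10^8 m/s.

d ≈ 915 m

β = √(1 − 1/γ²) = √(1 − 1/1.71²) = 0.81118
Dilated lifetime: Δt = γτ₀ = 1.71 × 2.20 μs = 3.7620 μs
d = vΔt = 0.81118c × 3.7620 μs = 2.4319×10^8 m/s × 3.7620×10^-6 s = 915 m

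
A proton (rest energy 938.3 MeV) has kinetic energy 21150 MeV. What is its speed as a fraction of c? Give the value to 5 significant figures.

β ≈ 0.99910

γ = 1 + K/(m₀c²) = 1 + 21150/938.3 = 23.54077
β = √(1 − 1/γ²) = 0.99910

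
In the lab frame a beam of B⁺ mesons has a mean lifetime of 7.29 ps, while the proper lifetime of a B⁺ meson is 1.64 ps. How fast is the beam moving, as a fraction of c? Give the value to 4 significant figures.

β ≈ 0.9744

γ = Δt/τ₀ = 7.29/1.64 = 4.44512
β = √(1 − 1/γ²) = √(1 − 1/4.44512²) = 0.9744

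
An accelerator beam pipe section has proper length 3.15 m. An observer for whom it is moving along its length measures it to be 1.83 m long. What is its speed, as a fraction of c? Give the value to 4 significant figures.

γ = L₀/L = 3.15/1.83 = 1.72131
β = √(1 − 1/γ²) = 0.8139

β ≈ 0.8139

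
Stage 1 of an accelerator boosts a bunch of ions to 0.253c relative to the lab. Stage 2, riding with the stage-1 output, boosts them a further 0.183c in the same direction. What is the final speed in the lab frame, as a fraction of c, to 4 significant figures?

u ≈ 0.4167c

Compose boost 2: (0.183 + 0.253)/(1 + 0.183×0.253) = 0.4360/1.04630 = 0.4167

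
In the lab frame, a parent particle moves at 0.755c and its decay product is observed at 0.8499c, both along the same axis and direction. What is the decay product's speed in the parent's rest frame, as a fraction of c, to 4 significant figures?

u' ≈ 0.2648c

Inverse velocity addition: u' = (u − v)/(1 − uv/c²)
= (0.8499 − 0.755)/(1 − 0.8499×0.755) = 0.09490/0.358325 = 0.2648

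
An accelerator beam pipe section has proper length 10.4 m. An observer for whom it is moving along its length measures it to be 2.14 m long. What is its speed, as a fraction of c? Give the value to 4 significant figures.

γ = L₀/L = 10.4/2.14 = 4.85981
β = √(1 − 1/γ²) = 0.9786

β ≈ 0.9786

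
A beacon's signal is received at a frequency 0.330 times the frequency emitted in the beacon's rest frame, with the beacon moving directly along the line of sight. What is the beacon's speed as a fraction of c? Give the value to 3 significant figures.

β ≈ 0.804

f_obs/f_src = √((1−β)/(1+β)) = 0.330  ⇒  (1−β)/(1+β) = 0.10890
β = |1 − D²|/(1 + D²) = |1 − 0.10890|/(1 + 0.10890) = 0.804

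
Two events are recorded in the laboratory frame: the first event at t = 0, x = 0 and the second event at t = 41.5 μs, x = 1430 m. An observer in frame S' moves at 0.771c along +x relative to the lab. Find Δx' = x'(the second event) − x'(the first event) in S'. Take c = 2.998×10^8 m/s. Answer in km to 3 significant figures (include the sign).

Δx' ≈ -12.8 km

γ = 1/√(1 − 0.771²) = 1.5703
Δx' = γ(Δx − vΔt) = 1.5703 × (1430 m − 0.771×(2.998×10^8 m/s)×41.5×10^-6 s)
= 1.5703 × (-8162.6 m) = -12.8 km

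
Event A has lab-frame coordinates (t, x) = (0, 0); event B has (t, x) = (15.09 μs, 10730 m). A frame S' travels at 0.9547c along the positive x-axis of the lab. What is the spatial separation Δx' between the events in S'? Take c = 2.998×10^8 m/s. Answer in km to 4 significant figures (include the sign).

γ = 1/√(1 − 0.9547²) = 3.36055
Δx' = γ(Δx − vΔt) = 3.36055 × (10730 m − 0.9547×(2.998×10^8 m/s)×15.09×10^-6 s)
= 3.36055 × (6410.95 m) = 21.54 km

Δx' ≈ 21.54 km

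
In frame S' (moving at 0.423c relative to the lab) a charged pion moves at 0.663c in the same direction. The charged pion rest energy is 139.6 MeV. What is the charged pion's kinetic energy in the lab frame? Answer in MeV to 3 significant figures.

u_lab = (0.663 + 0.423)/(1 + 0.663×0.423) = 0.848140
γ = 1/√(1 − 0.848140²) = 1.8876
K = (γ − 1)m₀c² = (1.8876 − 1) × 139.6 = 0.88760 × 139.6 = 124 MeV

K ≈ 124 MeV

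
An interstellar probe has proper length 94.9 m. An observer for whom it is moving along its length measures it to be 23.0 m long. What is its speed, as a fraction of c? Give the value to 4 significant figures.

γ = L₀/L = 94.9/23.0 = 4.12609
β = √(1 − 1/γ²) = 0.9702

β ≈ 0.9702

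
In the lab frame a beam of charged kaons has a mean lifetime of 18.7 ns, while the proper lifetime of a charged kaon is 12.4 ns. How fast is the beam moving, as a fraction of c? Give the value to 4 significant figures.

γ = Δt/τ₀ = 18.7/12.4 = 1.50806
β = √(1 − 1/γ²) = √(1 − 1/1.50806²) = 0.7485

β ≈ 0.7485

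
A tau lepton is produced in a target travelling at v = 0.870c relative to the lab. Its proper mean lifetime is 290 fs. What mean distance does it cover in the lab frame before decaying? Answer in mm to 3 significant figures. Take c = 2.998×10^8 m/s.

d ≈ 0.153 mm

γ = 1/√(1 − 0.870²) = 2.0282
Dilated lifetime: Δt = γτ₀ = 2.0282 × 290 fs = 588.17 fs
d = vΔt = 0.870c × 588.17 fs = 2.6083×10^8 m/s × 5.8817×10^-13 s = 0.153 mm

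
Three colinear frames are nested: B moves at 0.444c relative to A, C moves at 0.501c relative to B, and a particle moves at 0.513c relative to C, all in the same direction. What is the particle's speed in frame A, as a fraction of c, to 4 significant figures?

Compose boost 2: (0.501 + 0.444)/(1 + 0.501×0.444) = 0.9450/1.22244 = 0.773042
Compose boost 3: (0.513 + 0.773042)/(1 + 0.513×0.773042) = 1.28604/1.39657 = 0.9209

u ≈ 0.9209c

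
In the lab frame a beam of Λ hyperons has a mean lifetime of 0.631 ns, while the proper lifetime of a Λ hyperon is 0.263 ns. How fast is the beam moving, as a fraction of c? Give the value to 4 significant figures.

β ≈ 0.9090

γ = Δt/τ₀ = 0.631/0.263 = 2.39924
β = √(1 − 1/γ²) = √(1 − 1/2.39924²) = 0.9090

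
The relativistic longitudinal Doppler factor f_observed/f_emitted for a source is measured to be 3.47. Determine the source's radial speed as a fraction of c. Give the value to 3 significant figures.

β ≈ 0.847

f_obs/f_src = √((1+β)/(1−β)) = 3.47  ⇒  (1+β)/(1−β) = 12.041
β = |1 − D²|/(1 + D²) = |1 − 12.041|/(1 + 12.041) = 0.847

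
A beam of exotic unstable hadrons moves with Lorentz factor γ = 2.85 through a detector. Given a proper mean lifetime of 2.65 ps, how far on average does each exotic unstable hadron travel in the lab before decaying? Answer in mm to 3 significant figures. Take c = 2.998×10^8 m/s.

d ≈ 2.12 mm

β = √(1 − 1/γ²) = √(1 − 1/2.85²) = 0.93642
Dilated lifetime: Δt = γτ₀ = 2.85 × 2.65 ps = 7.5525 ps
d = vΔt = 0.93642c × 7.5525 ps = 2.8074×10^8 m/s × 7.5525×10^-12 s = 2.12 mm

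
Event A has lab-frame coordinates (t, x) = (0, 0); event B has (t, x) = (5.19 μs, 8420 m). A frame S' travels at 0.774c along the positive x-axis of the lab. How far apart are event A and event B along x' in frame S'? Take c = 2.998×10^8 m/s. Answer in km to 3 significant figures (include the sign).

γ = 1/√(1 − 0.774²) = 1.5793
Δx' = γ(Δx − vΔt) = 1.5793 × (8420 m − 0.774×(2.998×10^8 m/s)×5.19×10^-6 s)
= 1.5793 × (7215.7 m) = 11.4 km

Δx' ≈ 11.4 km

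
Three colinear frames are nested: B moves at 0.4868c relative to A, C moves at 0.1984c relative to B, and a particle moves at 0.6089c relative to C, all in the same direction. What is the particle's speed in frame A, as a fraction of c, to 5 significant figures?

Compose boost 2: (0.1984 + 0.4868)/(1 + 0.1984×0.4868) = 0.68520/1.096581 = 0.6248512
Compose boost 3: (0.6089 + 0.6248512)/(1 + 0.6089×0.6248512) = 1.233751/1.380472 = 0.89372

u ≈ 0.89372c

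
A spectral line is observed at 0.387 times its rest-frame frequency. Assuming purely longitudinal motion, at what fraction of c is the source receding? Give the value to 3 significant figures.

f_obs/f_src = √((1−β)/(1+β)) = 0.387  ⇒  (1−β)/(1+β) = 0.14977
β = |1 − D²|/(1 + D²) = |1 − 0.14977|/(1 + 0.14977) = 0.739

β ≈ 0.739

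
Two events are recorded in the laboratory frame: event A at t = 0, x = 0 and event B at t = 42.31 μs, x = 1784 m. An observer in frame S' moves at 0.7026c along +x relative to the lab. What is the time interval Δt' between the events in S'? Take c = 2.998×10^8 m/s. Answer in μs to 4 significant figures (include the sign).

Δt' ≈ 53.58 μs

γ = 1/√(1 − 0.7026²) = 1.40531
Δt' = γ(Δt − vΔx/c²) = 1.40531 × (42.31 μs − 0.7026×1784 m / (2.998×10^8 m/s))
= 1.40531 × (38.1291 μs) = 53.58 μs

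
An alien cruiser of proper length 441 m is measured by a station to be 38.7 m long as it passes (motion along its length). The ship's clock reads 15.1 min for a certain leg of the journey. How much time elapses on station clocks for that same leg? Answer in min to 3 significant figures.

Δt ≈ 172 min

Length contraction ⇒ γ = L₀/L = 441/38.7 = 11.395
Time dilation: Δt = γτ₀ = 11.395 × 15.1 min = 172 min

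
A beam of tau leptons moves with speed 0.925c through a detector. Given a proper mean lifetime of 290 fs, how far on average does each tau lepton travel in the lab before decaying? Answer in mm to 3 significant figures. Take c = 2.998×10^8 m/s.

γ = 1/√(1 − 0.925²) = 2.6318
Dilated lifetime: Δt = γτ₀ = 2.6318 × 290 fs = 763.22 fs
d = vΔt = 0.925c × 763.22 fs = 2.7732×10^8 m/s × 7.6322×10^-13 s = 0.212 mm

d ≈ 0.212 mm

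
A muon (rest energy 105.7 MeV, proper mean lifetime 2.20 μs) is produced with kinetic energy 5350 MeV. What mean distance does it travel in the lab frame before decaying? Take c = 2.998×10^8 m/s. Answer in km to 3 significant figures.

γ = 1 + K/(m₀c²) = 1 + 5350/105.7 = 51.615
β = √(1 − 1/γ²) = 0.99981
Dilated lifetime: γτ₀ = 51.615 × 2.20 μs = 113.55 μs
d = βc·γτ₀ = 0.99981 × (2.998×10^8 m/s) × 0.00011355 s = 34.0 km

d ≈ 34.0 km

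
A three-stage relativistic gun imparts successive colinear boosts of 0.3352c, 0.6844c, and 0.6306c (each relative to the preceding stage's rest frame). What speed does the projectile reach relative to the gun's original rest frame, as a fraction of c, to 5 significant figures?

Compose boost 2: (0.6844 + 0.3352)/(1 + 0.6844×0.3352) = 1.0196/1.229411 = 0.8293403
Compose boost 3: (0.6306 + 0.8293403)/(1 + 0.6306×0.8293403) = 1.459940/1.522982 = 0.95861

u ≈ 0.95861c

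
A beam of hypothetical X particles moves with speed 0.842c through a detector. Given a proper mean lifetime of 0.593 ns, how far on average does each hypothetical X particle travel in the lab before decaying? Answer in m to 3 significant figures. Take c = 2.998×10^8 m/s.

γ = 1/√(1 − 0.842²) = 1.8536
Dilated lifetime: Δt = γτ₀ = 1.8536 × 0.593 ns = 1.0992 ns
d = vΔt = 0.842c × 1.0992 ns = 2.5243×10^8 m/s × 1.0992×10^-9 s = 0.277 m

d ≈ 0.277 m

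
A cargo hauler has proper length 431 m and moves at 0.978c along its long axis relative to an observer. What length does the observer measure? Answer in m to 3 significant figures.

γ = 1/√(1 − 0.978²) = 4.7938
Length contraction: L = L₀/γ = 431/4.7938 = 89.9 m

L ≈ 89.9 m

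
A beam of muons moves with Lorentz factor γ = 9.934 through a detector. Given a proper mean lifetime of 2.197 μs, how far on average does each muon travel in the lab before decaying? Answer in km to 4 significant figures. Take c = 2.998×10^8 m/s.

d ≈ 6.510 km

β = √(1 − 1/γ²) = √(1 − 1/9.934²) = 0.994920
Dilated lifetime: Δt = γτ₀ = 9.934 × 2.197 μs = 21.8250 μs
d = vΔt = 0.994920c × 21.8250 μs = 2.98277×10^8 m/s × 2.18250×10^-5 s = 6.510 km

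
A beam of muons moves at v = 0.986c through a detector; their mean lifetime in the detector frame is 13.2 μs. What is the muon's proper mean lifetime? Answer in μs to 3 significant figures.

γ = 1/√(1 − 0.986²) = 5.9972
Proper time: τ₀ = Δt/γ = 13.2/5.9972 = 2.20 μs

τ₀ ≈ 2.20 μs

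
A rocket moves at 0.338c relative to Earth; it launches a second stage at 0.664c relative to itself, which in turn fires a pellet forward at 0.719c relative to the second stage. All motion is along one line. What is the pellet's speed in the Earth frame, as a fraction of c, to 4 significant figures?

u ≈ 0.9679c

Compose boost 2: (0.664 + 0.338)/(1 + 0.664×0.338) = 1.002/1.22443 = 0.818339
Compose boost 3: (0.719 + 0.818339)/(1 + 0.719×0.818339) = 1.53734/1.58839 = 0.9679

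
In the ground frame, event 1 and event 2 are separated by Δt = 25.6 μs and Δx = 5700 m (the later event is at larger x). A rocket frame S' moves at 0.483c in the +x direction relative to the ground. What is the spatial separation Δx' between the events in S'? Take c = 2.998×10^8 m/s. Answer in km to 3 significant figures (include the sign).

γ = 1/√(1 − 0.483²) = 1.1420
Δx' = γ(Δx − vΔt) = 1.1420 × (5700 m − 0.483×(2.998×10^8 m/s)×25.6×10^-6 s)
= 1.1420 × (1993.0 m) = 2.28 km

Δx' ≈ 2.28 km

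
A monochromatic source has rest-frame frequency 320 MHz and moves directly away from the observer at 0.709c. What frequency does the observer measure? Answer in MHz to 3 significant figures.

Relativistic Doppler: f_obs = f_src √((1−β)/(1+β))
= 320 × √(0.29100/1.7090) = 320 × 0.41264 = 132 MHz

f_obs ≈ 132 MHz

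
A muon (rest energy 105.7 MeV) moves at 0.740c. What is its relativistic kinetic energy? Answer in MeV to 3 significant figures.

γ = 1/√(1 − 0.740²) = 1.4868
K = (γ − 1)m₀c² = (1.4868 − 1) × 105.7 MeV = 0.48675 × 105.7 MeV = 51.4 MeV

K ≈ 51.4 MeV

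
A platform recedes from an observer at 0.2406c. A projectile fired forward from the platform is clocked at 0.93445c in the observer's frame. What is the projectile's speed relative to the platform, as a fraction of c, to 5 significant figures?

Inverse velocity addition: u' = (u − v)/(1 − uv/c²)
= (0.93445 − 0.2406)/(1 − 0.93445×0.2406) = 0.69385/0.7751713 = 0.89509

u' ≈ 0.89509c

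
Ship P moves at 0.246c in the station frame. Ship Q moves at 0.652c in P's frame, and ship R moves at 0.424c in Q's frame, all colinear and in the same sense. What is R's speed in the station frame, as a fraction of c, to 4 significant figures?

u ≈ 0.9019c

Compose boost 2: (0.652 + 0.246)/(1 + 0.652×0.246) = 0.8980/1.16039 = 0.773876
Compose boost 3: (0.424 + 0.773876)/(1 + 0.424×0.773876) = 1.19788/1.32812 = 0.9019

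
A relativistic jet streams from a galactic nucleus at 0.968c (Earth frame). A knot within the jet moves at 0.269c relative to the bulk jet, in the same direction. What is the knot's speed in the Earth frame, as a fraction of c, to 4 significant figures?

Relativistic velocity addition: u = (u' + v)/(1 + u'v/c²)
= (0.269 + 0.968)/(1 + 0.269×0.968) = 1.237/1.26039 = 0.9814

u ≈ 0.9814c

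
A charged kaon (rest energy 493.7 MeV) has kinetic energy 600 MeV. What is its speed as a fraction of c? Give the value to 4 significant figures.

β ≈ 0.8923

γ = 1 + K/(m₀c²) = 1 + 600/493.7 = 2.21531
β = √(1 − 1/γ²) = 0.8923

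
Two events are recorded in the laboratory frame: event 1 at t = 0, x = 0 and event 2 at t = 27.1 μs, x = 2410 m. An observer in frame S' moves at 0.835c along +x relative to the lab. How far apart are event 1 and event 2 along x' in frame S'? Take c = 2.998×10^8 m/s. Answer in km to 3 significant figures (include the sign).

γ = 1/√(1 − 0.835²) = 1.8174
Δx' = γ(Δx − vΔt) = 1.8174 × (2410 m − 0.835×(2.998×10^8 m/s)×27.1×10^-6 s)
= 1.8174 × (-4374.0 m) = -7.95 km

Δx' ≈ -7.95 km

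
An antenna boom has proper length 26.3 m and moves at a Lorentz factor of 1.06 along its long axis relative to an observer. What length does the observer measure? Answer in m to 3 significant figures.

L ≈ 24.8 m

γ = 1.06 (given)
Length contraction: L = L₀/γ = 26.3/1.06 = 24.8 m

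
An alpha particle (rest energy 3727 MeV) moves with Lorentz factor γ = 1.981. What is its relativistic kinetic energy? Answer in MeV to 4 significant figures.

γ = 1.981 (given)
K = (γ − 1)m₀c² = (1.981 − 1) × 3727 MeV = 0.981000 × 3727 MeV = 3656 MeV

K ≈ 3656 MeV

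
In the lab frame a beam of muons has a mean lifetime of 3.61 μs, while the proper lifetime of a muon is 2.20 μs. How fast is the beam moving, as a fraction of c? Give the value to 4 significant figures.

β ≈ 0.7928

γ = Δt/τ₀ = 3.61/2.20 = 1.64091
β = √(1 − 1/γ²) = √(1 − 1/1.64091²) = 0.7928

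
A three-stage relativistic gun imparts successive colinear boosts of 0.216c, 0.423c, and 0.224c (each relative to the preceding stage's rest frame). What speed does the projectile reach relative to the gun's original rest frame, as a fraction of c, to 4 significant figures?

u ≈ 0.7156c

Compose boost 2: (0.423 + 0.216)/(1 + 0.423×0.216) = 0.6390/1.09137 = 0.585504
Compose boost 3: (0.224 + 0.585504)/(1 + 0.224×0.585504) = 0.809504/1.13115 = 0.7156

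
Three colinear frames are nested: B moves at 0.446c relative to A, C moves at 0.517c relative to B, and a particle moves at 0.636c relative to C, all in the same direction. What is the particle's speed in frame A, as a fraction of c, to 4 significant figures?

u ≈ 0.9472c

Compose boost 2: (0.517 + 0.446)/(1 + 0.517×0.446) = 0.9630/1.23058 = 0.782557
Compose boost 3: (0.636 + 0.782557)/(1 + 0.636×0.782557) = 1.41856/1.49771 = 0.9472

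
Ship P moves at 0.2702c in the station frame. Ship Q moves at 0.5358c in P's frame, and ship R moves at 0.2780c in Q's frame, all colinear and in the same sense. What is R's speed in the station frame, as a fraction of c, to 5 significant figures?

u ≈ 0.82131c

Compose boost 2: (0.5358 + 0.2702)/(1 + 0.5358×0.2702) = 0.80600/1.144773 = 0.7040696
Compose boost 3: (0.2780 + 0.7040696)/(1 + 0.2780×0.7040696) = 0.9820696/1.195731 = 0.82131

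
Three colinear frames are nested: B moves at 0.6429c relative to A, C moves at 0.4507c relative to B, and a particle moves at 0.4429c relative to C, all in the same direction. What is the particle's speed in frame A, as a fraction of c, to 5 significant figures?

Compose boost 2: (0.4507 + 0.6429)/(1 + 0.4507×0.6429) = 1.0936/1.289755 = 0.8479130
Compose boost 3: (0.4429 + 0.8479130)/(1 + 0.4429×0.8479130) = 1.290813/1.375541 = 0.93840

u ≈ 0.93840c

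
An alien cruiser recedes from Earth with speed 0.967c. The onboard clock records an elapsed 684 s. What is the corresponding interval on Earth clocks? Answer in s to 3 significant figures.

γ = 1/√(1 − 0.967²) = 3.9250
Time dilation: Δt = γτ₀ = 3.9250 × 684 s = 2680 s

Δt ≈ 2680 s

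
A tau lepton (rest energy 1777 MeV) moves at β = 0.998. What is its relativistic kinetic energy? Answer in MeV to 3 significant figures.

K ≈ 26300 MeV

γ = 1/√(1 − 0.998²) = 15.819
K = (γ − 1)m₀c² = (15.819 − 1) × 1777 MeV = 14.819 × 1777 MeV = 26300 MeV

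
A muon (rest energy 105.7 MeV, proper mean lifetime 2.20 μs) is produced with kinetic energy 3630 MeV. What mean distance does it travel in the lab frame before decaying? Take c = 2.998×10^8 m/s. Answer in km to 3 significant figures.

γ = 1 + K/(m₀c²) = 1 + 3630/105.7 = 35.342
β = √(1 − 1/γ²) = 0.99960
Dilated lifetime: γτ₀ = 35.342 × 2.20 μs = 77.753 μs
d = βc·γτ₀ = 0.99960 × (2.998×10^8 m/s) × 7.7753×10^-5 s = 23.3 km

d ≈ 23.3 km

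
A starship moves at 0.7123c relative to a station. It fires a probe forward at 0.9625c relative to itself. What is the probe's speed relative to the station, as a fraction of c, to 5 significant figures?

Relativistic velocity addition: u = (u' + v)/(1 + u'v/c²)
= (0.9625 + 0.7123)/(1 + 0.9625×0.7123) = 1.6748/1.685589 = 0.99360

u ≈ 0.99360c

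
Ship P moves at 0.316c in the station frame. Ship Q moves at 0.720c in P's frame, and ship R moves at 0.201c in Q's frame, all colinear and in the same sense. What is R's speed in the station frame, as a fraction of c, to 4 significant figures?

u ≈ 0.8934c

Compose boost 2: (0.720 + 0.316)/(1 + 0.720×0.316) = 1.036/1.22752 = 0.843978
Compose boost 3: (0.201 + 0.843978)/(1 + 0.201×0.843978) = 1.04498/1.16964 = 0.8934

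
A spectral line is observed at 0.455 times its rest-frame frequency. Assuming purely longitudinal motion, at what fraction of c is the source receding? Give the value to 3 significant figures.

β ≈ 0.657

f_obs/f_src = √((1−β)/(1+β)) = 0.455  ⇒  (1−β)/(1+β) = 0.20703
β = |1 − D²|/(1 + D²) = |1 − 0.20703|/(1 + 0.20703) = 0.657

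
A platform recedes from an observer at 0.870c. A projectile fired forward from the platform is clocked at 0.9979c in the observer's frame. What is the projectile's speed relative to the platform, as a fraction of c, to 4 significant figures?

Inverse velocity addition: u' = (u − v)/(1 − uv/c²)
= (0.9979 − 0.870)/(1 − 0.9979×0.870) = 0.1279/0.131827 = 0.9702

u' ≈ 0.9702c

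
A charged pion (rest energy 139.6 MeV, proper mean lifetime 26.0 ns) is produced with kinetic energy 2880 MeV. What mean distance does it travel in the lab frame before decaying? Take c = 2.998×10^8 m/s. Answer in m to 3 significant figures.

d ≈ 168 m

γ = 1 + K/(m₀c²) = 1 + 2880/139.6 = 21.630
β = √(1 − 1/γ²) = 0.99893
Dilated lifetime: γτ₀ = 21.630 × 26.0 ns = 562.39 ns
d = βc·γτ₀ = 0.99893 × (2.998×10^8 m/s) × 5.6239×10^-7 s = 168 m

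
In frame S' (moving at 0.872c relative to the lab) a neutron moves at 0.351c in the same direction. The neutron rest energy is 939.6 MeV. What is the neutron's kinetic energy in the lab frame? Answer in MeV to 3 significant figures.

u_lab = (0.351 + 0.872)/(1 + 0.351×0.872) = 0.936396
γ = 1/√(1 − 0.936396²) = 2.8494
K = (γ − 1)m₀c² = (2.8494 − 1) × 939.6 = 1.8494 × 939.6 = 1740 MeV

K ≈ 1740 MeV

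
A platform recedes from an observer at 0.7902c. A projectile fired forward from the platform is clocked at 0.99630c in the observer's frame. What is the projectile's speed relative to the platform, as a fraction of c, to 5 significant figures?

u' ≈ 0.96886c

Inverse velocity addition: u' = (u − v)/(1 − uv/c²)
= (0.99630 − 0.7902)/(1 − 0.99630×0.7902) = 0.20610/0.2127237 = 0.96886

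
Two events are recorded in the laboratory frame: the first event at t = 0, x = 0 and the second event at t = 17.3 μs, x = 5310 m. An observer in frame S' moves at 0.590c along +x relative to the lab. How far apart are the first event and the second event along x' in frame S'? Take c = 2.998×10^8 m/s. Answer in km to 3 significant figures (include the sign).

Δx' ≈ 2.79 km

γ = 1/√(1 − 0.590²) = 1.2385
Δx' = γ(Δx − vΔt) = 1.2385 × (5310 m − 0.590×(2.998×10^8 m/s)×17.3×10^-6 s)
= 1.2385 × (2249.9 m) = 2.79 km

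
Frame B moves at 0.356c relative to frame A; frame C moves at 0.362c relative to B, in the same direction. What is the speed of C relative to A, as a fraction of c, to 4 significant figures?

Compose boost 2: (0.362 + 0.356)/(1 + 0.362×0.356) = 0.7180/1.12887 = 0.6360

u ≈ 0.6360c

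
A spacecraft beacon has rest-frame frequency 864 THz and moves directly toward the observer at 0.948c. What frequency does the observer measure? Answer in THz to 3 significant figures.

f_obs ≈ 5290 THz

Relativistic Doppler: f_obs = f_src √((1+β)/(1−β))
= 864 × √(1.9480/0.052000) = 864 × 6.1206 = 5290 THz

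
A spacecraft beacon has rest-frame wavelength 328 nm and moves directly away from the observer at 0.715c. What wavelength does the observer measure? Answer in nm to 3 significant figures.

Relativistic Doppler: λ_obs = λ_src √((1+β)/(1−β))
= 328 × √(1.7150/0.28500) = 328 × 2.4531 = 805 nm

λ_obs ≈ 805 nm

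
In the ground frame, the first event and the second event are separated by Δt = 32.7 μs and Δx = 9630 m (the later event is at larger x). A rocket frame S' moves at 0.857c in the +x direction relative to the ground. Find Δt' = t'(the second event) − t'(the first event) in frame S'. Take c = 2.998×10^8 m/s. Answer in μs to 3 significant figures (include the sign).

Δt' ≈ 10.0 μs

γ = 1/√(1 − 0.857²) = 1.9406
Δt' = γ(Δt − vΔx/c²) = 1.9406 × (32.7 μs − 0.857×9630 m / (2.998×10^8 m/s))
= 1.9406 × (5.1719 μs) = 10.0 μs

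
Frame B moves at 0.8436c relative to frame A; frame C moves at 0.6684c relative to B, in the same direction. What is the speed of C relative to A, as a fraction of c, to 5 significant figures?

u ≈ 0.96684c

Compose boost 2: (0.6684 + 0.8436)/(1 + 0.6684×0.8436) = 1.5120/1.563862 = 0.96684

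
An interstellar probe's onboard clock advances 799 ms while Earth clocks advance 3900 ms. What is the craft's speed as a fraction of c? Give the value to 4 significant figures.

β ≈ 0.9788

γ = Δt/τ₀ = 3900/799 = 4.88110
β = √(1 − 1/γ²) = √(1 − 1/4.88110²) = 0.9788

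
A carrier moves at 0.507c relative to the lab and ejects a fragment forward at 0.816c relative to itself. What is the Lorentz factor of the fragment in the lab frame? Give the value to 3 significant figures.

u_lab = (0.816 + 0.507)/(1 + 0.816×0.507) = 1.323/1.41371 = 0.935834
γ = 1/√(1 − 0.935834²) = 2.84

γ ≈ 2.84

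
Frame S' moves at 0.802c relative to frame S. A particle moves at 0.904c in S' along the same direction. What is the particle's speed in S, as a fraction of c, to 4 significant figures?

u ≈ 0.9890c

Relativistic velocity addition: u = (u' + v)/(1 + u'v/c²)
= (0.904 + 0.802)/(1 + 0.904×0.802) = 1.706/1.72501 = 0.9890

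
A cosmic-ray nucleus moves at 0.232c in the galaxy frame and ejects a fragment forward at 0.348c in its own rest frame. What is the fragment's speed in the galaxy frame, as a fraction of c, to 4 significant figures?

Compose boost 2: (0.348 + 0.232)/(1 + 0.348×0.232) = 0.5800/1.08074 = 0.5367

u ≈ 0.5367c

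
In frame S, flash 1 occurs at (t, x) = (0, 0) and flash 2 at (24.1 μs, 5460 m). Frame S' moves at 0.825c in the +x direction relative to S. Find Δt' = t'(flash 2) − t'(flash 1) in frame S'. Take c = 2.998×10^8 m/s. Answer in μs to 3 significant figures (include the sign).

Δt' ≈ 16.1 μs

γ = 1/√(1 − 0.825²) = 1.7695
Δt' = γ(Δt − vΔx/c²) = 1.7695 × (24.1 μs − 0.825×5460 m / (2.998×10^8 m/s))
= 1.7695 × (9.0750 μs) = 16.1 μs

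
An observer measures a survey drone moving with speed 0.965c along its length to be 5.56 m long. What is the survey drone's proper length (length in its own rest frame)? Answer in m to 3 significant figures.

L₀ ≈ 21.2 m

γ = 1/√(1 − 0.965²) = 3.8132
L₀ = γL = 3.8132 × 5.56 = 21.2 m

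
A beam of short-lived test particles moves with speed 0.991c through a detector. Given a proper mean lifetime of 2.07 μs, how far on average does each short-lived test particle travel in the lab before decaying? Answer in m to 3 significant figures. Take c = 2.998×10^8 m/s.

d ≈ 4590 m

γ = 1/√(1 − 0.991²) = 7.4704
Dilated lifetime: Δt = γτ₀ = 7.4704 × 2.07 μs = 15.464 μs
d = vΔt = 0.991c × 15.464 μs = 2.9710×10^8 m/s × 1.5464×10^-5 s = 4590 m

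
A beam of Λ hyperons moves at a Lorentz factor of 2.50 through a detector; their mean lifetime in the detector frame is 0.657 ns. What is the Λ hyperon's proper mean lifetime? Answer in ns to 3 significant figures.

τ₀ ≈ 0.263 ns

γ = 2.50 (given)
Proper time: τ₀ = Δt/γ = 0.657/2.50 = 0.263 ns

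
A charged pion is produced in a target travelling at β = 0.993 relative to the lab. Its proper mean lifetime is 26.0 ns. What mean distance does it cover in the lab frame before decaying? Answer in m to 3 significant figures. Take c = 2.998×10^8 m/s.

d ≈ 65.5 m

γ = 1/√(1 − 0.993²) = 8.4664
Dilated lifetime: Δt = γτ₀ = 8.4664 × 26.0 ns = 220.13 ns
d = vΔt = 0.993c × 220.13 ns = 2.9770×10^8 m/s × 2.2013×10^-7 s = 65.5 m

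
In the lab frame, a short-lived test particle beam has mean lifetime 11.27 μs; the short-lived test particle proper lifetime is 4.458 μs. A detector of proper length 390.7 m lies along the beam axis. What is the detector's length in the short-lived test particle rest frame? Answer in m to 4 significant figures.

Time dilation ⇒ γ = Δt/τ₀ = 11.27/4.458 = 2.52804
Length contraction: L = L₀/γ = 390.7/2.52804 = 154.5 m

L ≈ 154.5 m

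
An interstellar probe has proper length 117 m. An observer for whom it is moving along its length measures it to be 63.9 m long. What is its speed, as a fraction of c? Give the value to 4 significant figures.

β ≈ 0.8377

γ = L₀/L = 117/63.9 = 1.83099
β = √(1 − 1/γ²) = 0.8377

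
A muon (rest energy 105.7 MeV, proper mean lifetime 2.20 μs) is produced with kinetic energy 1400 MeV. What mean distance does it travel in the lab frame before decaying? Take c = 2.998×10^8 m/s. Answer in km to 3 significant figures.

d ≈ 9.37 km

γ = 1 + K/(m₀c²) = 1 + 1400/105.7 = 14.245
β = √(1 − 1/γ²) = 0.99753
Dilated lifetime: γτ₀ = 14.245 × 2.20 μs = 31.339 μs
d = βc·γτ₀ = 0.99753 × (2.998×10^8 m/s) × 3.1339×10^-5 s = 9.37 km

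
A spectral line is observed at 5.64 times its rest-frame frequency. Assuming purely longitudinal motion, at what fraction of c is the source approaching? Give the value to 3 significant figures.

β ≈ 0.939

f_obs/f_src = √((1+β)/(1−β)) = 5.64  ⇒  (1+β)/(1−β) = 31.810
β = |1 − D²|/(1 + D²) = |1 − 31.810|/(1 + 31.810) = 0.939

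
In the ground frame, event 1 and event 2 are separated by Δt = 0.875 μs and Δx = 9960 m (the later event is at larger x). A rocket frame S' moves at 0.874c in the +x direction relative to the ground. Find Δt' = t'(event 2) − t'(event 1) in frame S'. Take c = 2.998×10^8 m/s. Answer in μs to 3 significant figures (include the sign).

γ = 1/√(1 − 0.874²) = 2.0579
Δt' = γ(Δt − vΔx/c²) = 2.0579 × (0.875 μs − 0.874×9960 m / (2.998×10^8 m/s))
= 2.0579 × (-28.161 μs) = -58.0 μs

Δt' ≈ -58.0 μs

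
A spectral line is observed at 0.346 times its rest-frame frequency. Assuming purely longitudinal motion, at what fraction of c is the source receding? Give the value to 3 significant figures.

f_obs/f_src = √((1−β)/(1+β)) = 0.346  ⇒  (1−β)/(1+β) = 0.11972
β = |1 − D²|/(1 + D²) = |1 − 0.11972|/(1 + 0.11972) = 0.786

β ≈ 0.786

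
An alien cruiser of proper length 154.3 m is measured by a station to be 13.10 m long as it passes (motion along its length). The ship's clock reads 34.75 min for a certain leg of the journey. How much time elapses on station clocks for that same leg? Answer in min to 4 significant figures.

Length contraction ⇒ γ = L₀/L = 154.3/13.10 = 11.7786
Time dilation: Δt = γτ₀ = 11.7786 × 34.75 min = 409.3 min

Δt ≈ 409.3 min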